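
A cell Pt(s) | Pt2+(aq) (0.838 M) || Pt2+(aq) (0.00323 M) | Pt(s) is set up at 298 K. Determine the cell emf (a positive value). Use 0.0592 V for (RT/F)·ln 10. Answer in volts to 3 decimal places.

For a concentration cell E°cell = 0, since both electrodes use the same couple.
The compartment with the higher Pt2+(aq) concentration (0.838 M) acts as the cathode; ions are reduced there and produced at the dilute (0.00323 M) anode.
With n = 2, Ecell = −(0.0592/2)·log([dilute]/[conc]) = −(0.0592/2)·log(0.00323/0.838) = +0.071 V.

0.071 V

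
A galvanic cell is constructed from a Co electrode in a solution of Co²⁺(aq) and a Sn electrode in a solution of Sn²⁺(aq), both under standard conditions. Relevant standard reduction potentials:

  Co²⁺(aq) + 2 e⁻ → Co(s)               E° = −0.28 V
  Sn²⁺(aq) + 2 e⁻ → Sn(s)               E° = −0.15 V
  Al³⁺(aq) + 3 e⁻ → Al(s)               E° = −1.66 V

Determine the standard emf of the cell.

The Sn²⁺/Sn couple has the higher E°, so Sn ion is reduced (cathode) and Co is oxidized (anode).
E°cell = E°(cathode) − E°(anode) = −0.15 − (−0.28) = +0.13 V.

+0.13 V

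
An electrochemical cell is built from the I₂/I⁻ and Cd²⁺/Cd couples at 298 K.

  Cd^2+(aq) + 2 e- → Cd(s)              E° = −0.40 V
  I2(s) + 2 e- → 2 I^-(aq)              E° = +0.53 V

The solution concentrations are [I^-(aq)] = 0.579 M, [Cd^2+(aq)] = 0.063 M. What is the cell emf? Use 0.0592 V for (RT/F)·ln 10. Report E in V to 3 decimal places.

The I₂/I⁻ couple has the more positive E°, so it is the cathode; Cd²⁺/Cd is the anode.
E°cell = +0.53 − (−0.40) = +0.93 V, with n = 2 electrons transferred.
The balanced reaction is I2(s) + Cd(s) → 2 I^-(aq) + Cd^2+(aq), so Q = [I^-(aq)]^2·[Cd^2+(aq)] = 0.0211 and log Q = −1.675.
E = E° − (0.0592/n)·log Q = +0.93 − (0.0592/2)(−1.675) = +0.980 V.

+0.980 V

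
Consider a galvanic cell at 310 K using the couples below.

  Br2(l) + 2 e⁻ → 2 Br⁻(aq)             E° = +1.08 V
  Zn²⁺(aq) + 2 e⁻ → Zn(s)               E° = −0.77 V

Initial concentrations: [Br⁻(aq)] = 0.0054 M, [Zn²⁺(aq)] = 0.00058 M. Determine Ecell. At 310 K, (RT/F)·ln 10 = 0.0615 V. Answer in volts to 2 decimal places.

+2.09 V

The Br₂/Br⁻ couple has the more positive E°, so it is the cathode; Zn²⁺/Zn is the anode.
E°cell = E°cat − E°an = +1.08 − (−0.77) = +1.85 V; n = 2.
Balancing gives Br2(l) + Zn(s) → 2 Br⁻(aq) + Zn²⁺(aq); hence Q = [Br⁻(aq)]^2·[Zn²⁺(aq)] = 1.69×10^−8 (log Q = −7.772).
By the Nernst equation, E = +1.85 − (0.0615/2)·(−7.772) = +2.09 V.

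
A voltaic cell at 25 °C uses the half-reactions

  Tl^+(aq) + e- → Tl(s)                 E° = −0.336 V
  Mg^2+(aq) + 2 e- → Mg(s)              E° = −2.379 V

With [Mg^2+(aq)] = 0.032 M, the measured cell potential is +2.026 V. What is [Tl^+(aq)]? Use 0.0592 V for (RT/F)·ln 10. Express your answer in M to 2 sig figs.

0.092 M

Tl⁺/Tl is the cathode (higher E°); E°cell = −0.336 − (−2.379) = +2.043 V with n = 2.
From the Nernst equation, log Q = n(E° − E)/0.0592 = 2·(+2.043 − (+2.026))/0.0592 = 0.574.
Balancing electrons gives 2 Tl^+(aq) + Mg(s) → 2 Tl(s) + Mg^2+(aq); thus Q = [Mg^2+(aq)] / [Tl^+(aq)]^2.
Solving for the unknown gives log [Tl^+(aq)] = −1.034, so [Tl^+(aq)] ≈ 0.092 M.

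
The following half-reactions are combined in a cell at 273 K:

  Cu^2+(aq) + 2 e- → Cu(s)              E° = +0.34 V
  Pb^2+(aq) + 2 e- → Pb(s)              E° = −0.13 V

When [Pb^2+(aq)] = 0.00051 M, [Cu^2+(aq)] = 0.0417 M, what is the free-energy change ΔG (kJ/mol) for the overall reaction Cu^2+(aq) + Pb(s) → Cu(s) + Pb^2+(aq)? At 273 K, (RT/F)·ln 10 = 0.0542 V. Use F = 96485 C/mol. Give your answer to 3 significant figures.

The standard cell potential is +0.34 − (−0.13) = +0.47 V, with n = 2 electrons in the balanced equation.
Q = [Pb^2+(aq)] / [Cu^2+(aq)] = 0.0122, so log Q = −1.913 and E = +0.47 − (0.0542/2)(−1.913) = +0.5218 V.
ΔG = −nFE = −(2)(96485)(+0.5218) J/mol = −101 kJ/mol.

−101 kJ/mol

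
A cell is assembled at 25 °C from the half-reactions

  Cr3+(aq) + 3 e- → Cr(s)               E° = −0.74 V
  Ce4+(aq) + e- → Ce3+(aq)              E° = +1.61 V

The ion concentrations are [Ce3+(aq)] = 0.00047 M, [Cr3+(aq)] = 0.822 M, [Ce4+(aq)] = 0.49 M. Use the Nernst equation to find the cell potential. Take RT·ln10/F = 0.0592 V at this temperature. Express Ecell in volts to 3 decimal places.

+2.530 V

Ce⁴⁺/Ce³⁺ is reduced (cathode, E° = +1.61 V) and Cr³⁺/Cr is oxidized (anode).
E°cell = E°cat − E°an = +1.61 − (−0.74) = +2.35 V; n = 3.
The balanced reaction is 3 Ce4+(aq) + Cr(s) → 3 Ce3+(aq) + Cr3+(aq), so Q = ([Ce3+(aq)]^3·[Cr3+(aq)]) / [Ce4+(aq)]^3 = 7.25×10^−10 and log Q = −9.139.
Applying E = E° − (RT ln10/nF)·log Q gives +2.35 − (0.0592/3)(−9.139) = +2.530 V.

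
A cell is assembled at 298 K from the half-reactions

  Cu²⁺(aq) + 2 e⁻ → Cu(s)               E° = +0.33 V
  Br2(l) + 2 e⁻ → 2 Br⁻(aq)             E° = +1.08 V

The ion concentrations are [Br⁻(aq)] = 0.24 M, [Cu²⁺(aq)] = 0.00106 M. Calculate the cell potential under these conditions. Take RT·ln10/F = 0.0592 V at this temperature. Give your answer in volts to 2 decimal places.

The Br₂/Br⁻ couple has the more positive E°, so it is the cathode; Cu²⁺/Cu is the anode.
E°cell = +1.08 − (+0.33) = +0.75 V, with n = 2 electrons transferred.
For the overall reaction Br2(l) + Cu(s) → 2 Br⁻(aq) + Cu²⁺(aq), Q = [Br⁻(aq)]^2·[Cu²⁺(aq)] = 6.11×10^−5, giving log Q = −4.214.
E = E° − (0.0592/n)·log Q = +0.75 − (0.0592/2)(−4.214) = +0.87 V.

+0.87 V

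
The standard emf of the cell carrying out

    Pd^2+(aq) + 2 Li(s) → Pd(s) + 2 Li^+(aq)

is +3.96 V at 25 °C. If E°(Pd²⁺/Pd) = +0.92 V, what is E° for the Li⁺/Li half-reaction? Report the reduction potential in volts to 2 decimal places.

In the reaction as written the Pd²⁺/Pd couple is reduced (cathode) and Li⁺/Li is oxidized (anode), so E°cell = E°(Pd²⁺/Pd) − E°(Li⁺/Li).
E°(Li⁺/Li) = E°(cathode) − E°cell = +0.92 − (+3.96) = −3.04 V.

−3.04 V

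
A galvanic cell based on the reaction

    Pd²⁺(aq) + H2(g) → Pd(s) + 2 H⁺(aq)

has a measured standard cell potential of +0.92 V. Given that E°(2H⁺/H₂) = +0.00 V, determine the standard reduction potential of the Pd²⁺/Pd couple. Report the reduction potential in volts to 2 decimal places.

In the reaction as written the Pd²⁺/Pd couple is reduced (cathode) and 2H⁺/H₂ is oxidized (anode), so E°cell = E°(Pd²⁺/Pd) − E°(2H⁺/H₂).
E°(Pd²⁺/Pd) = E°cell + E°(anode) = +0.92 + (+0.00) = +0.92 V.

+0.92 V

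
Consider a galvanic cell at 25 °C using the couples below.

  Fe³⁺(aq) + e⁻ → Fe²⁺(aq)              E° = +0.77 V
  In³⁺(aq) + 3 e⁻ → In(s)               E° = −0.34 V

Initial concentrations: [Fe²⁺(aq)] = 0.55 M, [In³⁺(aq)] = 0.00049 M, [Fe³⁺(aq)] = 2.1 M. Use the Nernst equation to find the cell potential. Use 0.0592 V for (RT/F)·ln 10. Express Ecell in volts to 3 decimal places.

The Fe³⁺/Fe²⁺ couple has the more positive E°, so it is the cathode; In³⁺/In is the anode.
E°cell = +0.77 − (−0.34) = +1.11 V, with n = 3 electrons transferred.
The balanced reaction is 3 Fe³⁺(aq) + In(s) → 3 Fe²⁺(aq) + In³⁺(aq), so Q = ([Fe²⁺(aq)]^3·[In³⁺(aq)]) / [Fe³⁺(aq)]^3 = 8.8×10^−6 and log Q = −5.055.
By the Nernst equation, E = +1.11 − (0.0592/3)·(−5.055) = +1.210 V.

+1.210 V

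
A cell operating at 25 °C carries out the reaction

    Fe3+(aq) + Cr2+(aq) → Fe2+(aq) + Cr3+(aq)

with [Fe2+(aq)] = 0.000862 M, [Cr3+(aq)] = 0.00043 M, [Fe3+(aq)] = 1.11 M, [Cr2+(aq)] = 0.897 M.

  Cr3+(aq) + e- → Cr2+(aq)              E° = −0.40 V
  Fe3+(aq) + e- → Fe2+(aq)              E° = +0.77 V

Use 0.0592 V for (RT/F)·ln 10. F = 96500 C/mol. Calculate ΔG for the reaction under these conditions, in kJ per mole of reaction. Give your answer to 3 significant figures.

The standard cell potential is +0.77 − (−0.40) = +1.17 V, with n = 1 electron in the balanced equation.
Q = ([Fe2+(aq)]·[Cr3+(aq)]) / ([Fe3+(aq)]·[Cr2+(aq)]) = 3.72×10^−7, so log Q = −6.429 and E = +1.17 − (0.0592/1)(−6.429) = +1.5506 V.
Then ΔG = −nFE = −1 × 96500 × +1.5506 J/mol = −150 kJ/mol.

−150 kJ/mol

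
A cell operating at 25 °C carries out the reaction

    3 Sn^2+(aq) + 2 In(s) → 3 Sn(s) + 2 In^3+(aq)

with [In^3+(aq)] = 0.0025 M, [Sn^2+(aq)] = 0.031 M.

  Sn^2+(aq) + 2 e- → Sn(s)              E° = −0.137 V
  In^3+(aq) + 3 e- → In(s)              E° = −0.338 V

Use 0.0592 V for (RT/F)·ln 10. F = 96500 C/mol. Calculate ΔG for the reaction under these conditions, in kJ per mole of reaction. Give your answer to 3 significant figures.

E°cell = −0.137 − (−0.338) = +0.201 V; the balanced reaction transfers n = 6 electrons.
Here Q = [In^3+(aq)]^2 / [Sn^2+(aq)]^3 = 0.21 (log Q = −0.678), giving E = +0.201 − (0.0592/6)·(−0.678) = +0.2077 V.
Then ΔG = −nFE = −6 × 96500 × +0.2077 J/mol = −120 kJ/mol.

−120 kJ/mol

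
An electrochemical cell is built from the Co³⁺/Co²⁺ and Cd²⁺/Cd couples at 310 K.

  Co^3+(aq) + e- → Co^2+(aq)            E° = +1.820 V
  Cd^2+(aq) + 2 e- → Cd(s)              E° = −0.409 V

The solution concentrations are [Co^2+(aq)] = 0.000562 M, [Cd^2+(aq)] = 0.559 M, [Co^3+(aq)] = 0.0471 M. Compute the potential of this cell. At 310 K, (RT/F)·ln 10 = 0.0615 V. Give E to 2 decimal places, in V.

+2.36 V

Since E°(Co³⁺/Co²⁺) > E°(Cd²⁺/Cd), Co³⁺/Co²⁺ serves as the cathode.
The standard potential is +1.820 − (−0.409) = +2.229 V and the balanced reaction transfers n = 2 electrons.
The balanced reaction is 2 Co^3+(aq) + Cd(s) → 2 Co^2+(aq) + Cd^2+(aq), so Q = ([Co^2+(aq)]^2·[Cd^2+(aq)]) / [Co^3+(aq)]^2 = 7.96×10^−5 and log Q = −4.099.
Applying E = E° − (RT ln10/nF)·log Q gives +2.229 − (0.0615/2)(−4.099) = +2.36 V.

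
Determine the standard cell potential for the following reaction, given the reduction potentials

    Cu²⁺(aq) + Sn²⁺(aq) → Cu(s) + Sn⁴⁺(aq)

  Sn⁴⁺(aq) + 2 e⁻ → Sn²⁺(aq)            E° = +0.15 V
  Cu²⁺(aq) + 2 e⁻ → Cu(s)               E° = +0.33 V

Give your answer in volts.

In the reaction as written, Cu²⁺(aq) is reduced (cathode) and Sn⁴⁺(aq) is produced by oxidation at the anode.
E°cell = E°(cathode) − E°(anode) = +0.33 − (+0.15) = +0.18 V.

+0.18 V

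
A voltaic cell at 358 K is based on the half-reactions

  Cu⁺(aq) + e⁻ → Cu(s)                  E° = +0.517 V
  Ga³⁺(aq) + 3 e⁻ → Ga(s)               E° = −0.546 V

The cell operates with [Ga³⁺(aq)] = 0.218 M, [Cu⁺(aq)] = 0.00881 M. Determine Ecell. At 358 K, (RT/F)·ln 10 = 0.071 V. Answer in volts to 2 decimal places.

Since E°(Cu⁺/Cu) > E°(Ga³⁺/Ga), Cu⁺/Cu serves as the cathode.
E°cell = +0.517 − (−0.546) = +1.063 V, with n = 3 electrons transferred.
Balancing gives 3 Cu⁺(aq) + Ga(s) → 3 Cu(s) + Ga³⁺(aq); hence Q = [Ga³⁺(aq)] / [Cu⁺(aq)]^3 = 3.19×10^5 (log Q = 5.504).
E = E° − (0.071/n)·log Q = +1.063 − (0.071/3)(5.504) = +0.93 V.

+0.93 V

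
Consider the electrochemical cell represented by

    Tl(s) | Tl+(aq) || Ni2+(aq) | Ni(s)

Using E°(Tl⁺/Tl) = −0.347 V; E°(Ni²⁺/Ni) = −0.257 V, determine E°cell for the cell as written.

+0.090 V

By convention the left-hand electrode in cell notation is the anode (oxidation) and the right-hand electrode is the cathode (reduction).
E°cell = E°(right) − E°(left) = −0.257 − (−0.347) = +0.090 V.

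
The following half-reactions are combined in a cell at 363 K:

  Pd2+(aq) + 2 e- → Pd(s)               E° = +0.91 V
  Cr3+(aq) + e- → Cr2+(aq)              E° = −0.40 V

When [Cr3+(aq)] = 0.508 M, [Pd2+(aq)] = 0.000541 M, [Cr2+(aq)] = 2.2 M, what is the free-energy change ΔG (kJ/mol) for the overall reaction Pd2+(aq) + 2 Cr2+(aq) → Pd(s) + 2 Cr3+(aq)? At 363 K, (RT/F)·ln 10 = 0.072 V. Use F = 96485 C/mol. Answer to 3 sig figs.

−239 kJ/mol

E°cell = +0.91 − (−0.40) = +1.31 V; the balanced reaction transfers n = 2 electrons.
The reaction quotient is [Cr3+(aq)]^2 / ([Pd2+(aq)]·[Cr2+(aq)]^2) = 98.6; by Nernst, E = +1.31 − (0.072/2)(1.994) = +1.2382 V.
Then ΔG = −nFE = −2 × 96485 × +1.2382 J/mol = −239 kJ/mol.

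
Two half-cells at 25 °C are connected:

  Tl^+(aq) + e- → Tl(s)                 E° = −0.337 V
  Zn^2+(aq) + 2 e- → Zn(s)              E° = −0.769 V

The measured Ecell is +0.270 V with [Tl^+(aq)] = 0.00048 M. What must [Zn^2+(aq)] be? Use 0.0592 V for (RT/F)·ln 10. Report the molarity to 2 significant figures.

With Tl⁺/Tl at the cathode and Zn²⁺/Zn at the anode, E°cell = −0.337 − (−0.769) = +0.432 V (n = 2).
Rearranging E = E° − (0.0592/n)·log Q gives log Q = 2(+0.432 − (+0.270))/0.0592 = 5.473.
For 2 Tl^+(aq) + Zn(s) → 2 Tl(s) + Zn^2+(aq), the reaction quotient is Q = [Zn^2+(aq)] / [Tl^+(aq)]^2.
Isolating [Zn^2+(aq)] in Q = 10^{5.473} yields log [Zn^2+(aq)] = −1.165, i.e. 0.068 M.

0.068 M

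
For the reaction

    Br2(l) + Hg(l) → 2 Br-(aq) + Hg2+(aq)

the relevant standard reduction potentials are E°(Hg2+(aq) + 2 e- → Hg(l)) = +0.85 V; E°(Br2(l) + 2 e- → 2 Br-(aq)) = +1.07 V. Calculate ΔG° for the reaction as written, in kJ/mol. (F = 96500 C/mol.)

In the reaction as written Br2(l) is reduced, so the Br₂/Br⁻ couple is the cathode and Hg²⁺/Hg is the anode.
E°cell = +1.07 − (+0.85) = +0.22 V; balancing electrons gives n = 2.
ΔG° = −nFE°cell = −(2)(96500)(+0.22) J/mol = −42.5 kJ/mol.

−42.5 kJ/mol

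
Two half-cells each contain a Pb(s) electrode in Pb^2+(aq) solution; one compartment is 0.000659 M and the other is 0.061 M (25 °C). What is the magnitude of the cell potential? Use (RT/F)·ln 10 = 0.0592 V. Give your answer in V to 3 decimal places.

0.058 V

For a concentration cell E°cell = 0, since both electrodes use the same couple.
The compartment with the higher Pb^2+(aq) concentration (0.061 M) acts as the cathode; ions are reduced there and produced at the dilute (0.000659 M) anode.
With n = 2, Ecell = −(0.0592/2)·log([dilute]/[conc]) = −(0.0592/2)·log(0.000659/0.061) = +0.058 V.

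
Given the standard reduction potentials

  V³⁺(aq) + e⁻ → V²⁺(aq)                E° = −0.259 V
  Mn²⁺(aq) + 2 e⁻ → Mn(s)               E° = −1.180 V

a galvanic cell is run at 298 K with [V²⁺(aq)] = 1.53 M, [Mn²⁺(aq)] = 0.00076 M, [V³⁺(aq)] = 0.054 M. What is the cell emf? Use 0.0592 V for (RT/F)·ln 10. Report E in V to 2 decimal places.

+0.93 V

V³⁺/V²⁺ is reduced (cathode, E° = −0.259 V) and Mn²⁺/Mn is oxidized (anode).
The standard potential is −0.259 − (−1.180) = +0.921 V and the balanced reaction transfers n = 2 electrons.
The balanced reaction is 2 V³⁺(aq) + Mn(s) → 2 V²⁺(aq) + Mn²⁺(aq), so Q = ([V²⁺(aq)]^2·[Mn²⁺(aq)]) / [V³⁺(aq)]^2 = 0.61 and log Q = −0.215.
By the Nernst equation, E = +0.921 − (0.0592/2)·(−0.215) = +0.93 V.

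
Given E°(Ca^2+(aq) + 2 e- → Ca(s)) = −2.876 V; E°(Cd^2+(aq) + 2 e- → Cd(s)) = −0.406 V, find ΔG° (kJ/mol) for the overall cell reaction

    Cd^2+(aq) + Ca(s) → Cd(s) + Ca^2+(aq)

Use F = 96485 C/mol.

In the reaction as written Cd^2+(aq) is reduced, so the Cd²⁺/Cd couple is the cathode and Ca²⁺/Ca is the anode.
E°cell = −0.406 − (−2.876) = +2.470 V; balancing electrons gives n = 2.
ΔG° = −nFE°cell = −(2)(96485)(+2.470) J/mol = −477 kJ/mol.

−477 kJ/mol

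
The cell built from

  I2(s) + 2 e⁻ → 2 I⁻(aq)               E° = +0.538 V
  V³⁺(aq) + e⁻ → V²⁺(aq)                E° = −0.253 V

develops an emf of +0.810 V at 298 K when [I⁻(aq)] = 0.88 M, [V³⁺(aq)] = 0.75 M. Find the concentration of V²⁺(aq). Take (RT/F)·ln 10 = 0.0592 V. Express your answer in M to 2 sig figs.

1.4 M

With I₂/I⁻ at the cathode and V³⁺/V²⁺ at the anode, E°cell = +0.538 − (−0.253) = +0.791 V (n = 2).
From the Nernst equation, log Q = n(E° − E)/0.0592 = 2·(+0.791 − (+0.810))/0.0592 = −0.642.
The balanced reaction is I2(s) + 2 V²⁺(aq) → 2 I⁻(aq) + 2 V³⁺(aq), so Q = ([I⁻(aq)]^2·[V³⁺(aq)]^2) / [V²⁺(aq)]^2.
Solving for the unknown gives log [V²⁺(aq)] = 0.141, so [V²⁺(aq)] ≈ 1.4 M.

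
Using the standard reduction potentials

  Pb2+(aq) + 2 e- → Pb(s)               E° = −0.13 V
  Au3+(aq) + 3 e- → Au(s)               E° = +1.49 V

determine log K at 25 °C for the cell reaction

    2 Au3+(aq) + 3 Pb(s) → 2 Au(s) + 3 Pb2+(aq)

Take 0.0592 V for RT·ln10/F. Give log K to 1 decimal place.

log K = 164.2

The Au³⁺/Au couple is reduced (cathode); E°cell = +1.49 − (−0.13) = +1.62 V with n = 6.
At equilibrium E = 0, so log K = nE°cell / 0.0592 = (6)(+1.62) / 0.0592 = 164.2.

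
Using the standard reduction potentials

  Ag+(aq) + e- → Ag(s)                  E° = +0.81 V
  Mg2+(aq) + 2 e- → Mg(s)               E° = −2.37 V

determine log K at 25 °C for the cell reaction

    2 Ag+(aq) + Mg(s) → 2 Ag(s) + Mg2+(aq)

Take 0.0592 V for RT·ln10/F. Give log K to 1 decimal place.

log K = 107.4

The Ag⁺/Ag couple is reduced (cathode); E°cell = +0.81 − (−2.37) = +3.18 V with n = 2.
At equilibrium E = 0, so log K = nE°cell / 0.0592 = (2)(+3.18) / 0.0592 = 107.4.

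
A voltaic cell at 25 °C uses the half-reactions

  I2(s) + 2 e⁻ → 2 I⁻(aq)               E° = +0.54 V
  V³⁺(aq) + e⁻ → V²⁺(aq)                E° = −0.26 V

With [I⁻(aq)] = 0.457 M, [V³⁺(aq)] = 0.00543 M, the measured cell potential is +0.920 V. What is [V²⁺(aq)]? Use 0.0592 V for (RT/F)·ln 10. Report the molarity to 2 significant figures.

0.26 M

I₂/I⁻ is the cathode (higher E°); E°cell = +0.54 − (−0.26) = +0.80 V with n = 2.
Rearranging E = E° − (0.0592/n)·log Q gives log Q = 2(+0.80 − (+0.920))/0.0592 = −4.054.
For I2(s) + 2 V²⁺(aq) → 2 I⁻(aq) + 2 V³⁺(aq), the reaction quotient is Q = ([I⁻(aq)]^2·[V³⁺(aq)]^2) / [V²⁺(aq)]^2.
Substituting the known concentrations and solving, log [V²⁺(aq)] = −0.578 and [V²⁺(aq)] = 0.26 M.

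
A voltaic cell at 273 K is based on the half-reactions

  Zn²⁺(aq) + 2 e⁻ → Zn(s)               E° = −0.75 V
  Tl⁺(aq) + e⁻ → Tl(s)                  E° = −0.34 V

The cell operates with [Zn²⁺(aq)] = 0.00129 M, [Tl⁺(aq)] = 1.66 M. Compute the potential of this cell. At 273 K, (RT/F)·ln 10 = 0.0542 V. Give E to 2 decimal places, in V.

Tl⁺/Tl is reduced (cathode, E° = −0.34 V) and Zn²⁺/Zn is oxidized (anode).
E°cell = −0.34 − (−0.75) = +0.41 V, with n = 2 electrons transferred.
For the overall reaction 2 Tl⁺(aq) + Zn(s) → 2 Tl(s) + Zn²⁺(aq), Q = [Zn²⁺(aq)] / [Tl⁺(aq)]^2 = 0.000468, giving log Q = −3.330.
By the Nernst equation, E = +0.41 − (0.0542/2)·(−3.330) = +0.50 V.

+0.50 V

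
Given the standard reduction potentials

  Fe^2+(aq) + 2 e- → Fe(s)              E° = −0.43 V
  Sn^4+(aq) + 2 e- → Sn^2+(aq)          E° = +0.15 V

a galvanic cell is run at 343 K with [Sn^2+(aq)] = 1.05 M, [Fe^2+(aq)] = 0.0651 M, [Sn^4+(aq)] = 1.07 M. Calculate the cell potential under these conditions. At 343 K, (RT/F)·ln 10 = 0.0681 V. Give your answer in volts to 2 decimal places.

+0.62 V

The Sn⁴⁺/Sn²⁺ couple has the more positive E°, so it is the cathode; Fe²⁺/Fe is the anode.
E°cell = +0.15 − (−0.43) = +0.58 V, with n = 2 electrons transferred.
Balancing gives Sn^4+(aq) + Fe(s) → Sn^2+(aq) + Fe^2+(aq); hence Q = ([Sn^2+(aq)]·[Fe^2+(aq)]) / [Sn^4+(aq)] = 0.0639 (log Q = −1.195).
By the Nernst equation, E = +0.58 − (0.0681/2)·(−1.195) = +0.62 V.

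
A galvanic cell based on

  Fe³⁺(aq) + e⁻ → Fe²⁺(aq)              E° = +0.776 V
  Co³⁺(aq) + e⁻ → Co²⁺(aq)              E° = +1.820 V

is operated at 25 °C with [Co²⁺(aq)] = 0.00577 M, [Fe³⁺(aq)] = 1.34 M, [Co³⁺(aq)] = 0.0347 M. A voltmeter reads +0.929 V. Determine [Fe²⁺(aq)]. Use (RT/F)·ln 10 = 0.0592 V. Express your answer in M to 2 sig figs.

0.0025 M

The Co³⁺/Co²⁺ couple has the larger reduction potential, so it is the cathode: E°cell = +1.820 − (+0.776) = +1.044 V and n = 1.
Rearranging E = E° − (0.0592/n)·log Q gives log Q = 1(+1.044 − (+0.929))/0.0592 = 1.943.
The balanced reaction is Co³⁺(aq) + Fe²⁺(aq) → Co²⁺(aq) + Fe³⁺(aq), so Q = ([Co²⁺(aq)]·[Fe³⁺(aq)]) / ([Co³⁺(aq)]·[Fe²⁺(aq)]).
Substituting the known concentrations and solving, log [Fe²⁺(aq)] = −2.595 and [Fe²⁺(aq)] = 0.0025 M.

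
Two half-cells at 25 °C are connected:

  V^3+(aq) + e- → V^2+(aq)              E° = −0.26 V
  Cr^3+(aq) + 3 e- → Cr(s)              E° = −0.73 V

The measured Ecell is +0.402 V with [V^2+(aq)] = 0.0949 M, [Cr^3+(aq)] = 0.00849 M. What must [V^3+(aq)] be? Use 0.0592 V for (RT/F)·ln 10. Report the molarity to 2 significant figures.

With V³⁺/V²⁺ at the cathode and Cr³⁺/Cr at the anode, E°cell = −0.26 − (−0.73) = +0.47 V (n = 3).
Since E = E° − (0.0592/n)·log Q, log Q = n(E° − E)/0.0592 = 3.446.
For 3 V^3+(aq) + Cr(s) → 3 V^2+(aq) + Cr^3+(aq), the reaction quotient is Q = ([V^2+(aq)]^3·[Cr^3+(aq)]) / [V^3+(aq)]^3.
Substituting the known concentrations and solving, log [V^3+(aq)] = −2.862 and [V^3+(aq)] = 0.0014 M.

0.0014 M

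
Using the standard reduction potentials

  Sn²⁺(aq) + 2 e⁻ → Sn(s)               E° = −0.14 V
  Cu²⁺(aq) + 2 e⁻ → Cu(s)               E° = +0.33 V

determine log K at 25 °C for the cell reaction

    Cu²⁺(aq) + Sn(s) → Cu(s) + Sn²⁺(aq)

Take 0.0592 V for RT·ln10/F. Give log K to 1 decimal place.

The Cu²⁺/Cu couple is reduced (cathode); E°cell = +0.33 − (−0.14) = +0.47 V with n = 2.
At equilibrium E = 0, so log K = nE°cell / 0.0592 = (2)(+0.47) / 0.0592 = 15.9.

log K = 15.9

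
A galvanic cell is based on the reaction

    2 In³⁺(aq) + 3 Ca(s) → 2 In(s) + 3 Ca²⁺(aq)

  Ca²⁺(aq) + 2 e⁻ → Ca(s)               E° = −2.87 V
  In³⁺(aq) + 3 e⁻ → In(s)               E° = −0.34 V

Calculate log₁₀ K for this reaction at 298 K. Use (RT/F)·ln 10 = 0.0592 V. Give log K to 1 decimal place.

log K = 256.4

The In³⁺/In couple is reduced (cathode); E°cell = −0.34 − (−2.87) = +2.53 V with n = 6.
At equilibrium E = 0, so log K = nE°cell / 0.0592 = (6)(+2.53) / 0.0592 = 256.4.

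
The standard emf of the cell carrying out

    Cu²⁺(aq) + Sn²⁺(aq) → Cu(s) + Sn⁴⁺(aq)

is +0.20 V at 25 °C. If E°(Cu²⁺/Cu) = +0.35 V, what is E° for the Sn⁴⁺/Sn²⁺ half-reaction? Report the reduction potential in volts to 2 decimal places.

In the reaction as written the Cu²⁺/Cu couple is reduced (cathode) and Sn⁴⁺/Sn²⁺ is oxidized (anode), so E°cell = E°(Cu²⁺/Cu) − E°(Sn⁴⁺/Sn²⁺).
E°(Sn⁴⁺/Sn²⁺) = E°(cathode) − E°cell = +0.35 − (+0.20) = +0.15 V.

+0.15 V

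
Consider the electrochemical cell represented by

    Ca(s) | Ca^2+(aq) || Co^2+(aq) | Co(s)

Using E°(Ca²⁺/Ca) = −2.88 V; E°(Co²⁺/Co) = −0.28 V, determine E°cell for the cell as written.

By convention the left-hand electrode in cell notation is the anode (oxidation) and the right-hand electrode is the cathode (reduction).
E°cell = E°(right) − E°(left) = −0.28 − (−2.88) = +2.60 V.

+2.60 V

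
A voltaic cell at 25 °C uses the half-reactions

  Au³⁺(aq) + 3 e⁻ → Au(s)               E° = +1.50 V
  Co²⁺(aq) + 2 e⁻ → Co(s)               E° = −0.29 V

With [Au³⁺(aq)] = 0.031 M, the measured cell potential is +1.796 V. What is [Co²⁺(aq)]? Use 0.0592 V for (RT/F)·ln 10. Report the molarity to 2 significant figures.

0.062 M

With Au³⁺/Au at the cathode and Co²⁺/Co at the anode, E°cell = +1.50 − (−0.29) = +1.79 V (n = 6).
From the Nernst equation, log Q = n(E° − E)/0.0592 = 6·(+1.79 − (+1.796))/0.0592 = −0.608.
For 2 Au³⁺(aq) + 3 Co(s) → 2 Au(s) + 3 Co²⁺(aq), the reaction quotient is Q = [Co²⁺(aq)]^3 / [Au³⁺(aq)]^2.
Isolating [Co²⁺(aq)] in Q = 10^{−0.608} yields log [Co²⁺(aq)] = −1.208, i.e. 0.062 M.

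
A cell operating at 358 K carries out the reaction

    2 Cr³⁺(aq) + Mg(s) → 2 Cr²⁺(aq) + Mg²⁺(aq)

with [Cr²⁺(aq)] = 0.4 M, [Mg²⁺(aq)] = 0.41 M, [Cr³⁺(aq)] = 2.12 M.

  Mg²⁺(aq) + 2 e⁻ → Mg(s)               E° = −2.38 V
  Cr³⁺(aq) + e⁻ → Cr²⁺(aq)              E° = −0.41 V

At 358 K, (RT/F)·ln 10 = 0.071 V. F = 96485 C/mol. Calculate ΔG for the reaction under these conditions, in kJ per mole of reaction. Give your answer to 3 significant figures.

The standard cell potential is −0.41 − (−2.38) = +1.97 V, with n = 2 electrons in the balanced equation.
Here Q = ([Cr²⁺(aq)]^2·[Mg²⁺(aq)]) / [Cr³⁺(aq)]^2 = 0.0146 (log Q = −1.836), giving E = +1.97 − (0.071/2)·(−1.836) = +2.0352 V.
Finally ΔG = −nFE = −(2)(96485 C/mol)(+2.0352 V) = −393 kJ/mol.

−393 kJ/mol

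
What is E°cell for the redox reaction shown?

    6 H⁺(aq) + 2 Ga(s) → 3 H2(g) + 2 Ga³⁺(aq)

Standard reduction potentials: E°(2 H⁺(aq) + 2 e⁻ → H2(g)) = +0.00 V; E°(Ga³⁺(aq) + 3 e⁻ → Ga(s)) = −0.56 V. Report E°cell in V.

+0.56 V

H⁺(aq) gains electrons, so the 2H⁺/H₂ couple is the cathode; the Ga³⁺/Ga couple is the anode.
E°cell = E°(cathode) − E°(anode) = +0.00 − (−0.56) = +0.56 V.
The positive value indicates the reaction is spontaneous as written.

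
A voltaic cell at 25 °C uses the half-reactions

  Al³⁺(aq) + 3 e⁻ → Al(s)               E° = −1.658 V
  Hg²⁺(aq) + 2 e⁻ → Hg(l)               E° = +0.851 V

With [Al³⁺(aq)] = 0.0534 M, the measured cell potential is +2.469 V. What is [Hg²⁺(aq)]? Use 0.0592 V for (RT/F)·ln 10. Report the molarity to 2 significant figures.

Hg²⁺/Hg is the cathode (higher E°); E°cell = +0.851 − (−1.658) = +2.509 V with n = 6.
Rearranging E = E° − (0.0592/n)·log Q gives log Q = 6(+2.509 − (+2.469))/0.0592 = 4.054.
For 3 Hg²⁺(aq) + 2 Al(s) → 3 Hg(l) + 2 Al³⁺(aq), the reaction quotient is Q = [Al³⁺(aq)]^2 / [Hg²⁺(aq)]^3.
Substituting the known concentrations and solving, log [Hg²⁺(aq)] = −2.200 and [Hg²⁺(aq)] = 0.0063 M.

0.0063 M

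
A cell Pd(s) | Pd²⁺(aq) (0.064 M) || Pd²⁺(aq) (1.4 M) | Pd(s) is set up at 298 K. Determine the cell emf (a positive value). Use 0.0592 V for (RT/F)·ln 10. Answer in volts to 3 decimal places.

0.040 V

For a concentration cell E°cell = 0, since both electrodes use the same couple.
The compartment with the higher Pd²⁺(aq) concentration (1.4 M) acts as the cathode; ions are reduced there and produced at the dilute (0.064 M) anode.
With n = 2, Ecell = −(0.0592/2)·log([dilute]/[conc]) = −(0.0592/2)·log(0.064/1.4) = +0.040 V.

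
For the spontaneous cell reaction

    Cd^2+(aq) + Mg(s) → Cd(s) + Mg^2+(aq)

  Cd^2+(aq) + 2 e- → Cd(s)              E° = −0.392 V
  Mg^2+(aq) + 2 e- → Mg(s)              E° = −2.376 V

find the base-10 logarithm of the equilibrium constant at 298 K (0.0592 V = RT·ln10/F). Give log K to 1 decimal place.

The Cd²⁺/Cd couple is reduced (cathode); E°cell = −0.392 − (−2.376) = +1.984 V with n = 2.
At equilibrium E = 0, so log K = nE°cell / 0.0592 = (2)(+1.984) / 0.0592 = 67.0.

log K = 67.0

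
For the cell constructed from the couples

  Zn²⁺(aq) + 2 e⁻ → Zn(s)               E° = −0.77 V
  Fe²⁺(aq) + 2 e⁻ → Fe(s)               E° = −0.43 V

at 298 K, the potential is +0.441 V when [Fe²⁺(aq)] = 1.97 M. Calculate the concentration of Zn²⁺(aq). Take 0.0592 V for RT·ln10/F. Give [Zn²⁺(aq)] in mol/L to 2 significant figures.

The Fe²⁺/Fe couple has the larger reduction potential, so it is the cathode: E°cell = −0.43 − (−0.77) = +0.34 V and n = 2.
Rearranging E = E° − (0.0592/n)·log Q gives log Q = 2(+0.34 − (+0.441))/0.0592 = −3.412.
Balancing electrons gives Fe²⁺(aq) + Zn(s) → Fe(s) + Zn²⁺(aq); thus Q = [Zn²⁺(aq)] / [Fe²⁺(aq)].
Isolating [Zn²⁺(aq)] in Q = 10^{−3.412} yields log [Zn²⁺(aq)] = −3.118, i.e. 0.00076 M.

0.00076 M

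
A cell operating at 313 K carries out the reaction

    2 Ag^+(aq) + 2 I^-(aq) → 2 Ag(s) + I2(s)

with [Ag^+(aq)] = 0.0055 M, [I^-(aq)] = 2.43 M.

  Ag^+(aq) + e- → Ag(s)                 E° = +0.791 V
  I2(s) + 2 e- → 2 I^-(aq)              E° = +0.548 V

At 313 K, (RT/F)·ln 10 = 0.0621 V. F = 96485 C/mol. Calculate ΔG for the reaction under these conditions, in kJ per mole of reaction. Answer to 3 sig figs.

−24.4 kJ/mol

The standard cell potential is +0.791 − (+0.548) = +0.243 V, with n = 2 electrons in the balanced equation.
The reaction quotient is 1 / ([Ag^+(aq)]^2·[I^-(aq)]^2) = 5.6×10^3; by Nernst, E = +0.243 − (0.0621/2)(3.748) = +0.1266 V.
Then ΔG = −nFE = −2 × 96485 × +0.1266 J/mol = −24.4 kJ/mol.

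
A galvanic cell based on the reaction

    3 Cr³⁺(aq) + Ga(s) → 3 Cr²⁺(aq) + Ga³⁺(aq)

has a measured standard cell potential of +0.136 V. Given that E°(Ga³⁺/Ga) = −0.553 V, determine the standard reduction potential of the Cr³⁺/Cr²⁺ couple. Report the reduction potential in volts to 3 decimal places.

In the reaction as written the Cr³⁺/Cr²⁺ couple is reduced (cathode) and Ga³⁺/Ga is oxidized (anode), so E°cell = E°(Cr³⁺/Cr²⁺) − E°(Ga³⁺/Ga).
E°(Cr³⁺/Cr²⁺) = E°cell + E°(anode) = +0.136 + (−0.553) = −0.417 V.

−0.417 V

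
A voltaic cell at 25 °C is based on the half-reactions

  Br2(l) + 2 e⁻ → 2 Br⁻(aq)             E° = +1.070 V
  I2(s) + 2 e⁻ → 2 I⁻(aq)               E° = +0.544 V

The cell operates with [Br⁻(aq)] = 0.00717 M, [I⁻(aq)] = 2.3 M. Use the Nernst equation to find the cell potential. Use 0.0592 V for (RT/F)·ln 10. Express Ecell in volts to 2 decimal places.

+0.67 V

Since E°(Br₂/Br⁻) > E°(I₂/I⁻), Br₂/Br⁻ serves as the cathode.
E°cell = +1.070 − (+0.544) = +0.526 V, with n = 2 electrons transferred.
For the overall reaction Br2(l) + 2 I⁻(aq) → 2 Br⁻(aq) + I2(s), Q = [Br⁻(aq)]^2 / [I⁻(aq)]^2 = 9.72×10^−6, giving log Q = −5.012.
E = E° − (0.0592/n)·log Q = +0.526 − (0.0592/2)(−5.012) = +0.67 V.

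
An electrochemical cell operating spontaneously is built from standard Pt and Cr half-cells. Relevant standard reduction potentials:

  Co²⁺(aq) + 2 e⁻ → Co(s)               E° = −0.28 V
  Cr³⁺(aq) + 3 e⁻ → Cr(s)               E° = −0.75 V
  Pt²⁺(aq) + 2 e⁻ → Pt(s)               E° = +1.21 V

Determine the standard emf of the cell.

The Pt²⁺/Pt couple has the higher E°, so Pt ion is reduced (cathode) and Cr is oxidized (anode).
E°cell = E°(cathode) − E°(anode) = +1.21 − (−0.75) = +1.96 V.

+1.96 V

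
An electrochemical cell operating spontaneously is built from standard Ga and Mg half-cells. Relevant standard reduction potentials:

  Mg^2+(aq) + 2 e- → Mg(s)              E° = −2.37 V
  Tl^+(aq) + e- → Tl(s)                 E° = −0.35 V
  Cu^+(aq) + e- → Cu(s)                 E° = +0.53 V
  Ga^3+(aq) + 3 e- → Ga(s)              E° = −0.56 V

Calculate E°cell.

+1.81 V

The Ga³⁺/Ga couple has the higher E°, so Ga ion is reduced (cathode) and Mg is oxidized (anode).
E°cell = E°(cathode) − E°(anode) = −0.56 − (−2.37) = +1.81 V.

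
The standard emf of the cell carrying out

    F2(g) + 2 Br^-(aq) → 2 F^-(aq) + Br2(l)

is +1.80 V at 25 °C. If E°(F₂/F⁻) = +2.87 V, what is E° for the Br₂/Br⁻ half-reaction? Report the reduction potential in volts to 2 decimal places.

+1.07 V

In the reaction as written the F₂/F⁻ couple is reduced (cathode) and Br₂/Br⁻ is oxidized (anode), so E°cell = E°(F₂/F⁻) − E°(Br₂/Br⁻).
E°(Br₂/Br⁻) = E°(cathode) − E°cell = +2.87 − (+1.80) = +1.07 V.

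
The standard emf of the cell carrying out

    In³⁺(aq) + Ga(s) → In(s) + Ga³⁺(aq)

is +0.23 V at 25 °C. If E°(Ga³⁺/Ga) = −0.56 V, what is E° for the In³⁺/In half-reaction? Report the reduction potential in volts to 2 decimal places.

−0.33 V

In the reaction as written the In³⁺/In couple is reduced (cathode) and Ga³⁺/Ga is oxidized (anode), so E°cell = E°(In³⁺/In) − E°(Ga³⁺/Ga).
E°(In³⁺/In) = E°cell + E°(anode) = +0.23 + (−0.56) = −0.33 V.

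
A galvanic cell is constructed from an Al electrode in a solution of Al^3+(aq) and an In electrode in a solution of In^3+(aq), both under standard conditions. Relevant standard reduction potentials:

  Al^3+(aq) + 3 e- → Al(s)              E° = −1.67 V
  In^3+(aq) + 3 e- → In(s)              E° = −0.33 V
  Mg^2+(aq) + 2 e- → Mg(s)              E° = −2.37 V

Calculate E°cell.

+1.34 V

Of the two couples in this cell, the one with the more positive reduction potential is reduced at the cathode: here that is In³⁺/In (−0.33 V); Al³⁺/Al (−1.67 V) is the anode.
E°cell = E°(cathode) − E°(anode) = −0.33 − (−1.67) = +1.34 V.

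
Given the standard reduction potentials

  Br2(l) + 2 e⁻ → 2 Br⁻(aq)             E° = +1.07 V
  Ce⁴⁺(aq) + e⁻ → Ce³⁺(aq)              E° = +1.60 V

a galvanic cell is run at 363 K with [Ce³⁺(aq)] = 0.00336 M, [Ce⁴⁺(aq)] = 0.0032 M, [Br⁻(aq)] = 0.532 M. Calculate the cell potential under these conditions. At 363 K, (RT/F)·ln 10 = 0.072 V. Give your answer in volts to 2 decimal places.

Ce⁴⁺/Ce³⁺ is reduced (cathode, E° = +1.60 V) and Br₂/Br⁻ is oxidized (anode).
The standard potential is +1.60 − (+1.07) = +0.53 V and the balanced reaction transfers n = 2 electrons.
For the overall reaction 2 Ce⁴⁺(aq) + 2 Br⁻(aq) → 2 Ce³⁺(aq) + Br2(l), Q = [Ce³⁺(aq)]^2 / ([Ce⁴⁺(aq)]^2·[Br⁻(aq)]^2) = 3.9, giving log Q = 0.591.
Applying E = E° − (RT ln10/nF)·log Q gives +0.53 − (0.072/2)(0.591) = +0.51 V.

+0.51 V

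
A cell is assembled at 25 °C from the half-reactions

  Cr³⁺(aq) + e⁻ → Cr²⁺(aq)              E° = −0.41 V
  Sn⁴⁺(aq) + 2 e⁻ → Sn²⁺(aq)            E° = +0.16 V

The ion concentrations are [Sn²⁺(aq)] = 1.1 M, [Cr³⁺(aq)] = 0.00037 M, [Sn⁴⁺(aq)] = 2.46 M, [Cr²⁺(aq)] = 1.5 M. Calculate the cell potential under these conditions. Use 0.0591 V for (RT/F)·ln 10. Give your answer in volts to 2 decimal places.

+0.79 V

Since E°(Sn⁴⁺/Sn²⁺) > E°(Cr³⁺/Cr²⁺), Sn⁴⁺/Sn²⁺ serves as the cathode.
E°cell = +0.16 − (−0.41) = +0.57 V, with n = 2 electrons transferred.
Balancing gives Sn⁴⁺(aq) + 2 Cr²⁺(aq) → Sn²⁺(aq) + 2 Cr³⁺(aq); hence Q = ([Sn²⁺(aq)]·[Cr³⁺(aq)]^2) / ([Sn⁴⁺(aq)]·[Cr²⁺(aq)]^2) = 2.72×10^−8 (log Q = −7.565).
By the Nernst equation, E = +0.57 − (0.0591/2)·(−7.565) = +0.79 V.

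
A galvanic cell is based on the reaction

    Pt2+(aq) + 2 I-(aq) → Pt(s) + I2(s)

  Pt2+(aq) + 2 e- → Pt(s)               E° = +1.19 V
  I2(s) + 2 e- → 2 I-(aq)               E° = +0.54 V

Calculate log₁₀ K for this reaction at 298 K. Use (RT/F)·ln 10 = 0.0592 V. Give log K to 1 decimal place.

log K = 22.0

The Pt²⁺/Pt couple is reduced (cathode); E°cell = +1.19 − (+0.54) = +0.65 V with n = 2.
At equilibrium E = 0, so log K = nE°cell / 0.0592 = (2)(+0.65) / 0.0592 = 22.0.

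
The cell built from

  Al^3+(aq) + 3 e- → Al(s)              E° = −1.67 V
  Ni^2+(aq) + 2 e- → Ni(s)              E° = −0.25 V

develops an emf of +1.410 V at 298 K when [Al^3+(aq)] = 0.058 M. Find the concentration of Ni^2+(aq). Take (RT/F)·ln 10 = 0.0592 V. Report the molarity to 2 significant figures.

0.069 M

With Ni²⁺/Ni at the cathode and Al³⁺/Al at the anode, E°cell = −0.25 − (−1.67) = +1.42 V (n = 6).
From the Nernst equation, log Q = n(E° − E)/0.0592 = 6·(+1.42 − (+1.410))/0.0592 = 1.014.
For 3 Ni^2+(aq) + 2 Al(s) → 3 Ni(s) + 2 Al^3+(aq), the reaction quotient is Q = [Al^3+(aq)]^2 / [Ni^2+(aq)]^3.
Solving for the unknown gives log [Ni^2+(aq)] = −1.162, so [Ni^2+(aq)] ≈ 0.069 M.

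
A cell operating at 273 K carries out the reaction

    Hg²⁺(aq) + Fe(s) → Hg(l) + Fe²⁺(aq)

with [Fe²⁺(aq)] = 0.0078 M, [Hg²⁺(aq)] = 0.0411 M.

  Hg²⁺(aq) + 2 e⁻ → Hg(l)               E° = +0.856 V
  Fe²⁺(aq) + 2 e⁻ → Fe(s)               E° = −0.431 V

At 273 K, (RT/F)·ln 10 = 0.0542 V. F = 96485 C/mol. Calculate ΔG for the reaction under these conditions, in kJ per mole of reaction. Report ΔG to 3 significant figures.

E°cell = +0.856 − (−0.431) = +1.287 V; the balanced reaction transfers n = 2 electrons.
Here Q = [Fe²⁺(aq)] / [Hg²⁺(aq)] = 0.19 (log Q = −0.722), giving E = +1.287 − (0.0542/2)·(−0.722) = +1.3066 V.
Then ΔG = −nFE = −2 × 96485 × +1.3066 J/mol = −252 kJ/mol.

−252 kJ/mol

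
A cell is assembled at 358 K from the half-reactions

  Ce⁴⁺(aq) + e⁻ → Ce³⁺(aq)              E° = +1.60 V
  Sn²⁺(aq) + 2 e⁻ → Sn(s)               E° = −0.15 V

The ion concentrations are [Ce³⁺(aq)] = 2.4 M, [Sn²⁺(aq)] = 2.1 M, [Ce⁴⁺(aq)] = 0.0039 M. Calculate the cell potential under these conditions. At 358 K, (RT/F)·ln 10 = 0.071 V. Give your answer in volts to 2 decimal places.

Ce⁴⁺/Ce³⁺ is reduced (cathode, E° = +1.60 V) and Sn²⁺/Sn is oxidized (anode).
E°cell = E°cat − E°an = +1.60 − (−0.15) = +1.75 V; n = 2.
For the overall reaction 2 Ce⁴⁺(aq) + Sn(s) → 2 Ce³⁺(aq) + Sn²⁺(aq), Q = ([Ce³⁺(aq)]^2·[Sn²⁺(aq)]) / [Ce⁴⁺(aq)]^2 = 7.95×10^5, giving log Q = 5.901.
E = E° − (0.071/n)·log Q = +1.75 − (0.071/2)(5.901) = +1.54 V.

+1.54 V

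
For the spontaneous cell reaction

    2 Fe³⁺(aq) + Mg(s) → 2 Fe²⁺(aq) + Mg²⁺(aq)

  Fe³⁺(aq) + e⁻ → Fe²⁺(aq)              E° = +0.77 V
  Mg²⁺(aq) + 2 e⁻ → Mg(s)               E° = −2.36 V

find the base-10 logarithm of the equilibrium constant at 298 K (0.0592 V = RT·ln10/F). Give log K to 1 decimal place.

The Fe³⁺/Fe²⁺ couple is reduced (cathode); E°cell = +0.77 − (−2.36) = +3.13 V with n = 2.
At equilibrium E = 0, so log K = nE°cell / 0.0592 = (2)(+3.13) / 0.0592 = 105.7.

log K = 105.7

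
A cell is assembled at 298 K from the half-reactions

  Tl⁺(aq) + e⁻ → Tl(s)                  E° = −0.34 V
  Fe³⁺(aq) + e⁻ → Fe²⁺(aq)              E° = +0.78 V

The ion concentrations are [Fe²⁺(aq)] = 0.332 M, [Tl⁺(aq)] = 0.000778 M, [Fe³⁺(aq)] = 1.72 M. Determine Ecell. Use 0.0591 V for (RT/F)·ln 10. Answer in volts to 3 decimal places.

+1.346 V

Fe³⁺/Fe²⁺ is reduced (cathode, E° = +0.78 V) and Tl⁺/Tl is oxidized (anode).
E°cell = E°cat − E°an = +0.78 − (−0.34) = +1.12 V; n = 1.
The balanced reaction is Fe³⁺(aq) + Tl(s) → Fe²⁺(aq) + Tl⁺(aq), so Q = ([Fe²⁺(aq)]·[Tl⁺(aq)]) / [Fe³⁺(aq)] = 0.00015 and log Q = −3.823.
E = E° − (0.0591/n)·log Q = +1.12 − (0.0591/1)(−3.823) = +1.346 V.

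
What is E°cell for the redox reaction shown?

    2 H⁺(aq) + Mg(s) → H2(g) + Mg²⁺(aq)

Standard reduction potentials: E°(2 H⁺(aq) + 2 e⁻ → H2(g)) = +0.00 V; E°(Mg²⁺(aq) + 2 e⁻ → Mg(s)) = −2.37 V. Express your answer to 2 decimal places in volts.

+2.37 V

In the reaction as written, H⁺(aq) is reduced (cathode) and Mg²⁺(aq) is produced by oxidation at the anode.
E°cell = E°(cathode) − E°(anode) = +0.00 − (−2.37) = +2.37 V.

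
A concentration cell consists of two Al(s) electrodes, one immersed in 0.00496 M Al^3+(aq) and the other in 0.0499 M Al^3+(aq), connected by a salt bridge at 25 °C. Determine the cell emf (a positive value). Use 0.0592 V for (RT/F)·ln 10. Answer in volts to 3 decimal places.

0.020 V

For a concentration cell E°cell = 0, since both electrodes use the same couple.
The compartment with the higher Al^3+(aq) concentration (0.0499 M) acts as the cathode; ions are reduced there and produced at the dilute (0.00496 M) anode.
With n = 3, Ecell = −(0.0592/3)·log([dilute]/[conc]) = −(0.0592/3)·log(0.00496/0.0499) = +0.020 V.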